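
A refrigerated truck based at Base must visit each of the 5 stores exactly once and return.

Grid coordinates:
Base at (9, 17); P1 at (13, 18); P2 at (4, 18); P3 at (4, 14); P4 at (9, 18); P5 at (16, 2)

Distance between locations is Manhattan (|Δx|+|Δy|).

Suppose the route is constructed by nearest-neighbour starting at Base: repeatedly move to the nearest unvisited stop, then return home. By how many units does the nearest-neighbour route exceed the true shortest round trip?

The nearest-neighbour route is 6 longer than optimal.

Base: P4=1, P1=5, P2=6, P3=8, P5=22 ⇒ P4
P4: P1=4, P2=5, P3=9, P5=23 ⇒ P1
P1: P2=9, P3=13, P5=19 ⇒ P2
P2: P3=4, P5=28 ⇒ P3
P3: P5=24 ⇒ P5
NN route Base → P4 → P1 → P2 → P3 → P5 → Base costs 64.
Optimal: Base → P1 → P5 → P3 → P2 → P4 → Base costs 58 (by enumerating all 60 distinct tours).
Excess = 64 − 58 = 6.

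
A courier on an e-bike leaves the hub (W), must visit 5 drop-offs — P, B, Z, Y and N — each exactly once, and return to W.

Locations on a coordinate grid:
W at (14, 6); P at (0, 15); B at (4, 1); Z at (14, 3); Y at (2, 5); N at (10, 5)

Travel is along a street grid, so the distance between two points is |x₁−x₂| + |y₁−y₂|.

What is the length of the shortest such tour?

58 — the shortest possible round trip.

There are 60 distinct closed tours to check (reversals are equivalent).
W→P→B→Z→Y→N→W: 23+18+12+14+8+5 = 80
W→P→B→Z→N→Y→W: 23+18+12+6+8+13 = 80
W→P→B→Y→Z→N→W: 23+18+6+14+6+5 = 72
W→P→B→Y→N→Z→W: 23+18+6+8+6+3 = 64
W→P→B→N→Z→Y→W: 23+18+10+6+14+13 = 84
W→P→B→N→Y→Z→W: 23+18+10+8+14+3 = 76
W→P→Z→B→Y→N→W: 23+26+12+6+8+5 = 80
W→P→Z→B→N→Y→W: 23+26+12+10+8+13 = 92
W→P→Z→Y→B→N→W: 23+26+14+6+10+5 = 84
W→P→Z→Y→N→B→W: 23+26+14+8+10+15 = 96
W→P→Z→N→B→Y→W: 23+26+6+10+6+13 = 84
W→P→Z→N→Y→B→W: 23+26+6+8+6+15 = 84
W→P→Y→B→Z→N→W: 23+12+6+12+6+5 = 64
W→P→Y→B→N→Z→W: 23+12+6+10+6+3 = 60
… (46 more)
W→Z→B→P→Y→N→W: 3+12+18+12+8+5 = 58  ← best
The minimum is 58.
One optimal route: W → Z → B → P → Y → N → W (or its reverse).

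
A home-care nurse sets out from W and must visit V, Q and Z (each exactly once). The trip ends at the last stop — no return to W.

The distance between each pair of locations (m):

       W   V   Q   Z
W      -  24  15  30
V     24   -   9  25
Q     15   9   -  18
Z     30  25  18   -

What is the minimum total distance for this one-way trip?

Minimum one-way distance = 49 m.

There are 3! = 6 possible orderings.
W → V → Q → Z: 24+9+18 = 51
W → V → Z → Q: 24+25+18 = 67
W → Q → V → Z: 15+9+25 = 49
W → Q → Z → V: 15+18+25 = 58
W → Z → V → Q: 30+25+9 = 64
W → Z → Q → V: 30+18+9 = 57
The minimum is 49.
One shortest path: W → Q → V → Z.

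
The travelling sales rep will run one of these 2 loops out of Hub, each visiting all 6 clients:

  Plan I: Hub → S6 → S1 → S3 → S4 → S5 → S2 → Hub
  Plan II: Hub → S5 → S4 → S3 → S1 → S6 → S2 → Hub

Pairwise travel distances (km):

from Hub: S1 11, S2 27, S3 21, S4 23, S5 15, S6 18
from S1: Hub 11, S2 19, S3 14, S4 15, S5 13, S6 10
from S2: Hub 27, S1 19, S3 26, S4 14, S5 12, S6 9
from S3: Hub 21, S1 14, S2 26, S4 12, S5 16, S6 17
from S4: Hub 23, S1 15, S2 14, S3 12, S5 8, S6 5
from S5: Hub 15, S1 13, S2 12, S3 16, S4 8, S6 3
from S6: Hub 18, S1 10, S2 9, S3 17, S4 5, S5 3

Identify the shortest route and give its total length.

95 km — Plan II is the shortest.

Plan I: 18 + 10 + 14 + 12 + 8 + 12 + 27 = 101
Plan II: 15 + 8 + 12 + 14 + 10 + 9 + 27 = 95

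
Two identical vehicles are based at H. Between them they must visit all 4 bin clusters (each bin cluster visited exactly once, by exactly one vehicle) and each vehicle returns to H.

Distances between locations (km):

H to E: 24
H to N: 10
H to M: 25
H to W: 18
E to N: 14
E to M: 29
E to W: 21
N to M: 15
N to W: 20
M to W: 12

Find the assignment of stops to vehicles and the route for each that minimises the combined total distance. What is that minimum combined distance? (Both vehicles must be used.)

102 km — the smallest possible combined total.

There are 2^3 − 1 = 7 ways to divide the 4 stops into two non-empty groups. For each, the best each vehicle can do is its own shortest tour through its group:
  {E} + {N, M, W}: 48 + 55 = 103
  {N} + {E, M, W}: 20 + 82 = 102
  {E, N} + {M, W}: 48 + 55 = 103
  {M} + {E, N, W}: 50 + 63 = 113
  {E, M} + {N, W}: 78 + 48 = 126
  {N, M} + {E, W}: 50 + 63 = 113
  … (7 splits in total)
Best: vehicle 1 H → N → H = 20; vehicle 2 H → E → W → M → H = 82; combined 102.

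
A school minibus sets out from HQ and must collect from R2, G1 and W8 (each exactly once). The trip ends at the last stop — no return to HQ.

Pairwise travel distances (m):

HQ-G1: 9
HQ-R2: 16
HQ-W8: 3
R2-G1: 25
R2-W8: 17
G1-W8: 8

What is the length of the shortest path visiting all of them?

Minimum one-way distance = 34 m.

There are 3! = 6 possible orderings.
HQ → R2 → G1 → W8: 16+25+8 = 49
HQ → R2 → W8 → G1: 16+17+8 = 41
HQ → G1 → R2 → W8: 9+25+17 = 51
HQ → G1 → W8 → R2: 9+8+17 = 34
HQ → W8 → R2 → G1: 3+17+25 = 45
HQ → W8 → G1 → R2: 3+8+25 = 36
The minimum is 34.
One shortest path: HQ → G1 → W8 → R2.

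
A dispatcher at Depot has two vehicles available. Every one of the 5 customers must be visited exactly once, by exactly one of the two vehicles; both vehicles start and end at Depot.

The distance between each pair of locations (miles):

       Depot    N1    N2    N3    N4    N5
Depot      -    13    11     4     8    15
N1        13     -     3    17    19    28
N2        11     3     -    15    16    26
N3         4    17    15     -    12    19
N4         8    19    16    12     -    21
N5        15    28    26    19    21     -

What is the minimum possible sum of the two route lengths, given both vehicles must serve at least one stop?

Minimum combined distance: 76 miles.

There are 2^4 − 1 = 15 ways to divide the 5 stops into two non-empty groups. For each, the best each vehicle can do is its own shortest tour through its group:
  {N1} + {N2, N3, N4, N5}: 26 + 71 = 97
  {N2} + {N1, N3, N4, N5}: 22 + 76 = 98
  {N1, N2} + {N3, N4, N5}: 27 + 52 = 79
  {N3} + {N1, N2, N4, N5}: 8 + 68 = 76
  {N1, N3} + {N2, N4, N5}: 34 + 63 = 97
  {N2, N3} + {N1, N4, N5}: 30 + 68 = 98
  … (15 splits in total)
Best: vehicle 1 Depot → N3 → Depot = 8; vehicle 2 Depot → N1 → N2 → N4 → N5 → Depot = 68; combined 76.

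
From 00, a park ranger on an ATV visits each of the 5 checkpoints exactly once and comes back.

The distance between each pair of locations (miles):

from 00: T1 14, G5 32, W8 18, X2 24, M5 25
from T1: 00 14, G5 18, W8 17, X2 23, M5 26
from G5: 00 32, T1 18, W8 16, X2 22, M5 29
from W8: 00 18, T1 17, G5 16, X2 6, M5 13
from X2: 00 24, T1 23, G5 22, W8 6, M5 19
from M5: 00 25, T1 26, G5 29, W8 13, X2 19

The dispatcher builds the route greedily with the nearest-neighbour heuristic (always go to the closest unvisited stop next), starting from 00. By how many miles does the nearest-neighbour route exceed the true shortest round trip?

00: T1=14, W8=18, X2=24, M5=25, G5=32 ⇒ T1
T1: W8=17, G5=18, X2=23, M5=26 ⇒ W8
W8: X2=6, M5=13, G5=16 ⇒ X2
X2: M5=19, G5=22 ⇒ M5
M5: G5=29 ⇒ G5
NN route 00 → T1 → W8 → X2 → M5 → G5 → 00 costs 117.
Optimal: 00 → T1 → G5 → W8 → X2 → M5 → 00 costs 98 (by enumerating all 60 distinct tours).
Excess = 117 − 98 = 19.

19 miles longer than the optimal tour.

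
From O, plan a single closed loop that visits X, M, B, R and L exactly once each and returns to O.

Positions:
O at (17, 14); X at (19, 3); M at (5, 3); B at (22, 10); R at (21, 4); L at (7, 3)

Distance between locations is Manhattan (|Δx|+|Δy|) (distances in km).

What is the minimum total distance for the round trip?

With 5 stops there are 5!/2 = 60 distinct round trips (a route and its reverse cost the same).
O → X → M → B → R → L → O: 13+14+24+7+15+21 = 94
O → X → M → B → L → R → O: 13+14+24+22+15+14 = 102
O → X → M → R → B → L → O: 13+14+17+7+22+21 = 94
O → X → M → R → L → B → O: 13+14+17+15+22+9 = 90
O → X → M → L → B → R → O: 13+14+2+22+7+14 = 72
O → X → M → L → R → B → O: 13+14+2+15+7+9 = 60
O → X → B → M → R → L → O: 13+10+24+17+15+21 = 100
O → X → B → M → L → R → O: 13+10+24+2+15+14 = 78
O → X → B → R → M → L → O: 13+10+7+17+2+21 = 70
O → X → B → R → L → M → O: 13+10+7+15+2+23 = 70
O → X → B → L → M → R → O: 13+10+22+2+17+14 = 78
O → X → B → L → R → M → O: 13+10+22+15+17+23 = 100
O → X → R → M → B → L → O: 13+3+17+24+22+21 = 100
O → X → R → M → L → B → O: 13+3+17+2+22+9 = 66
… (46 more)
O → M → L → X → R → B → O: 23+2+12+3+7+9 = 56  ← best
The minimum is 56.
One optimal route: O → M → L → X → R → B → O (or its reverse).

Shortest round trip = 56 km.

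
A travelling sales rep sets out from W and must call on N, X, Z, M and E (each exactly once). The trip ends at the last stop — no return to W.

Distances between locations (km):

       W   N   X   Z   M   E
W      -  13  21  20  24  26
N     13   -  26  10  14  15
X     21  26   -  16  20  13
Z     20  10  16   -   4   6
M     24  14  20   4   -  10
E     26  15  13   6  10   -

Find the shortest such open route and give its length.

There are 5! = 120 possible orderings.
W - N - X - Z - M - E: 13+26+16+4+10 = 69
W - N - X - Z - E - M: 13+26+16+6+10 = 71
W - N - X - M - Z - E: 13+26+20+4+6 = 69
W - N - X - M - E - Z: 13+26+20+10+6 = 75
W - N - X - E - Z - M: 13+26+13+6+4 = 62
W - N - X - E - M - Z: 13+26+13+10+4 = 66
W - N - Z - X - M - E: 13+10+16+20+10 = 69
W - N - Z - X - E - M: 13+10+16+13+10 = 62
W - N - Z - M - X - E: 13+10+4+20+13 = 60
W - N - Z - M - E - X: 13+10+4+10+13 = 50
W - N - Z - E - X - M: 13+10+6+13+20 = 62
W - N - Z - E - M - X: 13+10+6+10+20 = 59
W - N - M - X - Z - E: 13+14+20+16+6 = 69
W - N - M - X - E - Z: 13+14+20+13+6 = 66
… (106 more)
The minimum is 50.
One shortest path: W → N → Z → M → E → X.

Shortest open route: 50 km.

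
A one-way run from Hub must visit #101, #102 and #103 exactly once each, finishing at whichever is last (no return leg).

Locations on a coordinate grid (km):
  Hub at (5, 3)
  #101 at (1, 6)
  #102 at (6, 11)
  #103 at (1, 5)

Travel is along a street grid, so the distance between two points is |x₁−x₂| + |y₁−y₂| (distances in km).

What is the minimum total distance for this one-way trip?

There are 3! = 6 possible orderings.
Hub - #101 - #102 - #103: 7+10+11 = 28
Hub - #101 - #103 - #102: 7+1+11 = 19
Hub - #102 - #101 - #103: 9+10+1 = 20
Hub - #102 - #103 - #101: 9+11+1 = 21
Hub - #103 - #101 - #102: 6+1+10 = 17
Hub - #103 - #102 - #101: 6+11+10 = 27
The minimum is 17.
One shortest path: Hub → #103 → #101 → #102.

Shortest open route: 17 km.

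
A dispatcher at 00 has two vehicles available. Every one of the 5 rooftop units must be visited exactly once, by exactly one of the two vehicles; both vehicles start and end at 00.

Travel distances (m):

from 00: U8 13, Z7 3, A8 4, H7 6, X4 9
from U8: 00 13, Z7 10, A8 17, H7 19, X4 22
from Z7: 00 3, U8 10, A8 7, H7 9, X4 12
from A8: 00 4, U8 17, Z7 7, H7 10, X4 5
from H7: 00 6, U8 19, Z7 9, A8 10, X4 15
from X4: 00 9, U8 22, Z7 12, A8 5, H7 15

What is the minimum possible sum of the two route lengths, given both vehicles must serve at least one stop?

Try each way of splitting the stops between the two vehicles (each non-empty) and, for each split, find the best tour for each vehicle:
  {U8} + {Z7, A8, H7, X4}: 26 + 36 = 62
  {Z7} + {U8, A8, H7, X4}: 6 + 56 = 62
  {U8, Z7} + {A8, H7, X4}: 26 + 30 = 56
  {A8} + {U8, Z7, H7, X4}: 8 + 56 = 64
  {U8, A8} + {Z7, H7, X4}: 34 + 36 = 70
  {Z7, A8} + {U8, H7, X4}: 14 + 56 = 70
  … (15 splits in total)
Best: vehicle 1 00 → U8 → Z7 → 00 = 26; vehicle 2 00 → A8 → X4 → H7 → 00 = 30; combined 56.

56 m — the smallest possible combined total.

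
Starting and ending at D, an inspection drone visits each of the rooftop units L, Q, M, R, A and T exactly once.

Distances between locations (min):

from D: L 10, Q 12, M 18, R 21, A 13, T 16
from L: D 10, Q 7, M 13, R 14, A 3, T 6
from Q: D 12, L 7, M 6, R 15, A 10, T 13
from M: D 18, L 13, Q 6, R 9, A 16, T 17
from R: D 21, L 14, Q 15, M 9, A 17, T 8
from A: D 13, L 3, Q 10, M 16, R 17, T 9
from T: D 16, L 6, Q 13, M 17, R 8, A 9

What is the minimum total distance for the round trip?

D→L→Q→M→R→A→T→D: 10+7+6+9+17+9+16 = 74
D→L→Q→M→R→T→A→D: 10+7+6+9+8+9+13 = 62
D→L→Q→M→A→R→T→D: 10+7+6+16+17+8+16 = 80
D→L→Q→M→A→T→R→D: 10+7+6+16+9+8+21 = 77
D→L→Q→M→T→R→A→D: 10+7+6+17+8+17+13 = 78
D→L→Q→M→T→A→R→D: 10+7+6+17+9+17+21 = 87
D→L→Q→R→M→A→T→D: 10+7+15+9+16+9+16 = 82
D→L→Q→R→M→T→A→D: 10+7+15+9+17+9+13 = 80
… (352 more)
D→L→A→T→R→M→Q→D: 10+3+9+8+9+6+12 = 57  ← best
The minimum is 57.
One optimal route: D → L → A → T → R → M → Q → D (or its reverse).

57 min — the shortest possible round trip.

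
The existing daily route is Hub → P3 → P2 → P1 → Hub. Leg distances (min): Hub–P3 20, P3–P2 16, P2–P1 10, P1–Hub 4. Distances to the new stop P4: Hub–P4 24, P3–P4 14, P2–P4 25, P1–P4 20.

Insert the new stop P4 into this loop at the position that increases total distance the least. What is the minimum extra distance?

Insertion cost between consecutive stops i–j is d(i,P4) + d(P4,j) − d(i,j):
  between Hub and P3: 24 + 14 − 20 = 18
  between P3 and P2: 14 + 25 − 16 = 23
  between P2 and P1: 25 + 20 − 10 = 35
  between P1 and Hub: 20 + 24 − 4 = 40
Cheapest insertion is between Hub and P3, adding 18.
New total = 50 + 18 = 68.

+18 min — insert P4 between Hub and P3.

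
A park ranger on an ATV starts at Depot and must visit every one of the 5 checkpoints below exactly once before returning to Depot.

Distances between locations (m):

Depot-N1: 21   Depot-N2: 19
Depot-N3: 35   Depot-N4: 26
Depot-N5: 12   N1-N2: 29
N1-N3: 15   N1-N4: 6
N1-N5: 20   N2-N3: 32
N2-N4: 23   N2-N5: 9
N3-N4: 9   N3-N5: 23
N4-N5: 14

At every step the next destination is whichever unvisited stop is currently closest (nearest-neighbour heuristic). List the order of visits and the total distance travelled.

Nearest-neighbour total = 100 m; route Depot → N5 → N2 → N4 → N1 → N3 → Depot.

From Depot: distances to unvisited — N5=12, N2=19, N1=21, N4=26, N3=35. Nearest is N5 (12).
From N5: distances to unvisited — N2=9, N4=14, N1=20, N3=23. Nearest is N2 (9).
From N2: distances to unvisited — N4=23, N1=29, N3=32. Nearest is N4 (23).
From N4: distances to unvisited — N1=6, N3=9. Nearest is N1 (6).
From N1: distances to unvisited — N3=15. Nearest is N3 (15).
Return N3→Depot: 35.
Total = 12 + 9 + 23 + 6 + 15 + 35 = 100.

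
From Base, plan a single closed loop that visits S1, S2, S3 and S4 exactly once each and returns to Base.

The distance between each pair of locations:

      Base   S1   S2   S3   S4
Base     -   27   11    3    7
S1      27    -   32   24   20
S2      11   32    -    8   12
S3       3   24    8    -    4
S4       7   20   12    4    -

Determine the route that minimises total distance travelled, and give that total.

Base → S1 → S2 → S3 → S4 → Base: 27+32+8+4+7 = 78
Base → S1 → S2 → S4 → S3 → Base: 27+32+12+4+3 = 78
Base → S1 → S3 → S2 → S4 → Base: 27+24+8+12+7 = 78
Base → S1 → S3 → S4 → S2 → Base: 27+24+4+12+11 = 78
Base → S1 → S4 → S2 → S3 → Base: 27+20+12+8+3 = 70
Base → S1 → S4 → S3 → S2 → Base: 27+20+4+8+11 = 70
Base → S2 → S1 → S3 → S4 → Base: 11+32+24+4+7 = 78
Base → S2 → S1 → S4 → S3 → Base: 11+32+20+4+3 = 70
Base → S2 → S3 → S1 → S4 → Base: 11+8+24+20+7 = 70
Base → S2 → S4 → S1 → S3 → Base: 11+12+20+24+3 = 70
Base → S3 → S1 → S2 → S4 → Base: 3+24+32+12+7 = 78
Base → S3 → S2 → S1 → S4 → Base: 3+8+32+20+7 = 70
The minimum is 70.
One optimal route: Base → S1 → S4 → S2 → S3 → Base (or its reverse).

Shortest round trip = 70.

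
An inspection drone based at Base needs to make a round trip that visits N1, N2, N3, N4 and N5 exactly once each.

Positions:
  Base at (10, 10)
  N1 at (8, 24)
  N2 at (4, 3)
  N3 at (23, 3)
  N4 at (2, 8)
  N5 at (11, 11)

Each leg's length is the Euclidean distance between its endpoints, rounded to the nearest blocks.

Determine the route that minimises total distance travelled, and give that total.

Base→N1→N2→N3→N4→N5→Base: 14+21+19+22+9+1 = 86
Base→N1→N2→N3→N5→N4→Base: 14+21+19+14+9+8 = 85
Base→N1→N2→N4→N3→N5→Base: 14+21+5+22+14+1 = 77
Base→N1→N2→N4→N5→N3→Base: 14+21+5+9+14+15 = 78
Base→N1→N2→N5→N3→N4→Base: 14+21+11+14+22+8 = 90
Base→N1→N2→N5→N4→N3→Base: 14+21+11+9+22+15 = 92
Base→N1→N3→N2→N4→N5→Base: 14+26+19+5+9+1 = 74
Base→N1→N3→N2→N5→N4→Base: 14+26+19+11+9+8 = 87
Base→N1→N3→N4→N2→N5→Base: 14+26+22+5+11+1 = 79
Base→N1→N3→N4→N5→N2→Base: 14+26+22+9+11+9 = 91
Base→N1→N3→N5→N2→N4→Base: 14+26+14+11+5+8 = 78
Base→N1→N3→N5→N4→N2→Base: 14+26+14+9+5+9 = 77
Base→N1→N4→N2→N3→N5→Base: 14+17+5+19+14+1 = 70
Base→N1→N4→N2→N5→N3→Base: 14+17+5+11+14+15 = 76
… (46 more)
The minimum is 70.
One optimal route: Base → N1 → N4 → N2 → N3 → N5 → Base (or its reverse).

Minimum total distance: 70 blocks.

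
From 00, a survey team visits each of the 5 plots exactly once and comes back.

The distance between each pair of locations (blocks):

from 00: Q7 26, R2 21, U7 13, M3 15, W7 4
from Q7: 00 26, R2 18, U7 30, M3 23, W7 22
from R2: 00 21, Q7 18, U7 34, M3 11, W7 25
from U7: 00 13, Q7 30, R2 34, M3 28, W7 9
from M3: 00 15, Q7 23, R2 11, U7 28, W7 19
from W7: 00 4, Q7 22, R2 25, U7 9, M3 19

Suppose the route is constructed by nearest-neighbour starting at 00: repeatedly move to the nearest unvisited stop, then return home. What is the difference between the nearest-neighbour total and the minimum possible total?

Excess over optimum: 9 blocks.

00: W7=4, U7=13, M3=15, R2=21, Q7=26 ⇒ W7
W7: U7=9, M3=19, Q7=22, R2=25 ⇒ U7
U7: M3=28, Q7=30, R2=34 ⇒ M3
M3: R2=11, Q7=23 ⇒ R2
R2: Q7=18 ⇒ Q7
NN route 00 → W7 → U7 → M3 → R2 → Q7 → 00 costs 96.
Optimal: 00 → M3 → R2 → Q7 → U7 → W7 → 00 costs 87 (by enumerating all 60 distinct tours).
Excess = 96 − 87 = 9.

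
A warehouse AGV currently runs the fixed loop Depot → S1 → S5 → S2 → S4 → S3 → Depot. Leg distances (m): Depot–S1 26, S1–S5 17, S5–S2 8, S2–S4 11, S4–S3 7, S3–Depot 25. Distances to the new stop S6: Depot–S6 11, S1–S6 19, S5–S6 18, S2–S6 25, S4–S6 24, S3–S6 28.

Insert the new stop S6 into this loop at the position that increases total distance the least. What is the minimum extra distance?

Insertion cost between consecutive stops i–j is d(i,S6) + d(S6,j) − d(i,j):
  between Depot and S1: 11 + 19 − 26 = 4
  between S1 and S5: 19 + 18 − 17 = 20
  between S5 and S2: 18 + 25 − 8 = 35
  between S2 and S4: 25 + 24 − 11 = 38
  between S4 and S3: 24 + 28 − 7 = 45
  between S3 and Depot: 28 + 11 − 25 = 14
Cheapest insertion is between Depot and S1, adding 4.
New total = 94 + 4 = 98.

+4 m — insert S6 between Depot and S1.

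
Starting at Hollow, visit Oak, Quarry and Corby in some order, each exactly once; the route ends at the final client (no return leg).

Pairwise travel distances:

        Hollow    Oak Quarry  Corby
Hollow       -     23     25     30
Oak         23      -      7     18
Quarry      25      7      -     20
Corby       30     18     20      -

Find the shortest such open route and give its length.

There are 3! = 6 possible orderings.
Hollow - Oak - Quarry - Corby: 23+7+20 = 50
Hollow - Oak - Corby - Quarry: 23+18+20 = 61
Hollow - Quarry - Oak - Corby: 25+7+18 = 50
Hollow - Quarry - Corby - Oak: 25+20+18 = 63
Hollow - Corby - Oak - Quarry: 30+18+7 = 55
Hollow - Corby - Quarry - Oak: 30+20+7 = 57
The minimum is 50.
One shortest path: Hollow → Oak → Quarry → Corby.

50 — the minimum one-way total.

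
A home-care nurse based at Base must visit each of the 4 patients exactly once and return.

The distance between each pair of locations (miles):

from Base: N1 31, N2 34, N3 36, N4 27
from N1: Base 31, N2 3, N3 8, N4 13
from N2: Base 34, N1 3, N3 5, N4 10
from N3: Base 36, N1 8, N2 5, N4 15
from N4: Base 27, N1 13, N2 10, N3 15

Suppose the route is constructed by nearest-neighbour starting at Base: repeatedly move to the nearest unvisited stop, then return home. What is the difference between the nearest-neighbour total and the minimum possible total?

3 miles longer than the optimal tour.

Base: N4=27, N1=31, N2=34, N3=36 ⇒ N4
N4: N2=10, N1=13, N3=15 ⇒ N2
N2: N1=3, N3=5 ⇒ N1
N1: N3=8 ⇒ N3
NN route Base → N4 → N2 → N1 → N3 → Base costs 84.
Optimal: Base → N1 → N2 → N3 → N4 → Base costs 81 (by enumerating all 12 distinct tours).
Excess = 84 − 81 = 3.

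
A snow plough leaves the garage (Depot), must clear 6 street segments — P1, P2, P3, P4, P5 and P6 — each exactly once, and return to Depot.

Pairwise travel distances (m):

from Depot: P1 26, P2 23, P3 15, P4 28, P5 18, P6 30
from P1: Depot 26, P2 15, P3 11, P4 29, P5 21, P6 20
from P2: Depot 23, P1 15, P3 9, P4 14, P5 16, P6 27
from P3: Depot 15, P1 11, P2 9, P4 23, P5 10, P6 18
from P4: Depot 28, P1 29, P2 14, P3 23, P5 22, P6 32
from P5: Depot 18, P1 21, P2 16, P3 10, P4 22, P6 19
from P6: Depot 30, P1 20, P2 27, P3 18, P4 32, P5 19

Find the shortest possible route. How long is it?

119 m — the shortest possible round trip.

With 6 stops there are 6!/2 = 360 distinct round trips (a route and its reverse cost the same).
Depot-P1-P2-P3-P4-P5-P6-Depot: 26+15+9+23+22+19+30 = 144
Depot-P1-P2-P3-P4-P6-P5-Depot: 26+15+9+23+32+19+18 = 142
Depot-P1-P2-P3-P5-P4-P6-Depot: 26+15+9+10+22+32+30 = 144
Depot-P1-P2-P3-P5-P6-P4-Depot: 26+15+9+10+19+32+28 = 139
Depot-P1-P2-P3-P6-P4-P5-Depot: 26+15+9+18+32+22+18 = 140
Depot-P1-P2-P3-P6-P5-P4-Depot: 26+15+9+18+19+22+28 = 137
Depot-P1-P2-P4-P3-P5-P6-Depot: 26+15+14+23+10+19+30 = 137
Depot-P1-P2-P4-P3-P6-P5-Depot: 26+15+14+23+18+19+18 = 133
… (352 more)
Depot-P4-P2-P3-P1-P6-P5-Depot: 28+14+9+11+20+19+18 = 119  ← best
The minimum is 119.
One optimal route: Depot → P4 → P2 → P3 → P1 → P6 → P5 → Depot (or its reverse).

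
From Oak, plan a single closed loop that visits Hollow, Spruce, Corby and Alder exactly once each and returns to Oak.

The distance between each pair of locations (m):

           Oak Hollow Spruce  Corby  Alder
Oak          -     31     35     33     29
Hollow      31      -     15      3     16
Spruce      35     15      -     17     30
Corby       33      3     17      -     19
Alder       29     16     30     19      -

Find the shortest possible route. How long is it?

With 4 stops there are 4!/2 = 12 distinct round trips (a route and its reverse cost the same).
Oak-Hollow-Spruce-Corby-Alder-Oak: 31+15+17+19+29 = 111
Oak-Hollow-Spruce-Alder-Corby-Oak: 31+15+30+19+33 = 128
Oak-Hollow-Corby-Spruce-Alder-Oak: 31+3+17+30+29 = 110
Oak-Hollow-Corby-Alder-Spruce-Oak: 31+3+19+30+35 = 118
Oak-Hollow-Alder-Spruce-Corby-Oak: 31+16+30+17+33 = 127
Oak-Hollow-Alder-Corby-Spruce-Oak: 31+16+19+17+35 = 118
Oak-Spruce-Hollow-Corby-Alder-Oak: 35+15+3+19+29 = 101
Oak-Spruce-Hollow-Alder-Corby-Oak: 35+15+16+19+33 = 118
Oak-Spruce-Corby-Hollow-Alder-Oak: 35+17+3+16+29 = 100
Oak-Spruce-Alder-Hollow-Corby-Oak: 35+30+16+3+33 = 117
Oak-Corby-Hollow-Spruce-Alder-Oak: 33+3+15+30+29 = 110
Oak-Corby-Spruce-Hollow-Alder-Oak: 33+17+15+16+29 = 110
The minimum is 100.
One optimal route: Oak → Spruce → Corby → Hollow → Alder → Oak (or its reverse).

100 m — the shortest possible round trip.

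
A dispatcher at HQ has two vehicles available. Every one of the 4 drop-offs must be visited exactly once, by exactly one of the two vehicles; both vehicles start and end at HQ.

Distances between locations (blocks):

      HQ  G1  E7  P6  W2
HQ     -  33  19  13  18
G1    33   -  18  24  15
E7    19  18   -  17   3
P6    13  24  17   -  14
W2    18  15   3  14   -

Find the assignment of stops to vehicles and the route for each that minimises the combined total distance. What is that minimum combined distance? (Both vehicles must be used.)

There are 2^3 − 1 = 7 ways to divide the 4 stops into two non-empty groups. For each, the best each vehicle can do is its own shortest tour through its group:
  {G1} + {E7, P6, W2}: 66 + 49 = 115
  {E7} + {G1, P6, W2}: 38 + 70 = 108
  {G1, E7} + {P6, W2}: 70 + 45 = 115
  {P6} + {G1, E7, W2}: 26 + 70 = 96
  {G1, P6} + {E7, W2}: 70 + 40 = 110
  {E7, P6} + {G1, W2}: 49 + 66 = 115
  … (7 splits in total)
Best: vehicle 1 HQ → P6 → HQ = 26; vehicle 2 HQ → G1 → W2 → E7 → HQ = 70; combined 96.

Minimum combined distance: 96 blocks.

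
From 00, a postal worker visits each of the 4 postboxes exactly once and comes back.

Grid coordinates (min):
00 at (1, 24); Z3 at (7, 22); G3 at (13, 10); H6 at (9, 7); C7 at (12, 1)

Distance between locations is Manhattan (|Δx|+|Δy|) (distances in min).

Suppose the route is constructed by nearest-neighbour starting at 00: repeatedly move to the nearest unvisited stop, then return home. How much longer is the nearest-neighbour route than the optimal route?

From 00: Z3=8, H6=25, G3=26, C7=34 → choose Z3 (8).
From Z3: H6=17, G3=18, C7=26 → choose H6 (17).
From H6: G3=7, C7=9 → choose G3 (7).
From G3: C7=10 → choose C7 (10).
NN route 00 → Z3 → H6 → G3 → C7 → 00 costs 76.
Optimal: 00 → Z3 → G3 → C7 → H6 → 00 costs 70 (by enumerating all 12 distinct tours).
Excess = 76 − 70 = 6.

6 min longer than the optimal tour.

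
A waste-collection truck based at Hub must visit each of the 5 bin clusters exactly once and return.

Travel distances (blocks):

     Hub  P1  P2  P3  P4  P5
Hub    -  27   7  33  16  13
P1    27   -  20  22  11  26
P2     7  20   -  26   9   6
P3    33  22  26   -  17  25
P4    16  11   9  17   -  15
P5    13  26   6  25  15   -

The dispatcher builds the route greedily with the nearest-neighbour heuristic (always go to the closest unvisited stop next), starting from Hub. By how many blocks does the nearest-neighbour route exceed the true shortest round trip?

The nearest-neighbour route is 7 blocks longer than optimal.

Hub: P2=7, P5=13, P4=16, P1=27, P3=33 ⇒ P2
P2: P5=6, P4=9, P1=20, P3=26 ⇒ P5
P5: P4=15, P3=25, P1=26 ⇒ P4
P4: P1=11, P3=17 ⇒ P1
P1: P3=22 ⇒ P3
NN route Hub → P2 → P5 → P4 → P1 → P3 → Hub costs 94.
Optimal: Hub → P2 → P4 → P1 → P3 → P5 → Hub costs 87 (by enumerating all 60 distinct tours).
Excess = 94 − 87 = 7.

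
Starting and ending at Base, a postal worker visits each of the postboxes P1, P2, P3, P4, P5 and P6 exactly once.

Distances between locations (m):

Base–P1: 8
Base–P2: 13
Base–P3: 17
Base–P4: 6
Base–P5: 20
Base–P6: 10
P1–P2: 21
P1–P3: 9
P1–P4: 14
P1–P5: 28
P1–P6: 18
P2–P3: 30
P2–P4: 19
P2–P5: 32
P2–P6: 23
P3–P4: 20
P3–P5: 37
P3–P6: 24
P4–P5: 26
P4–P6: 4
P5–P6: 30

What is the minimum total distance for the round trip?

With 6 stops there are 6!/2 = 360 distinct round trips (a route and its reverse cost the same).
Base - P1 - P2 - P3 - P4 - P5 - P6 - Base: 8+21+30+20+26+30+10 = 145
Base - P1 - P2 - P3 - P4 - P6 - P5 - Base: 8+21+30+20+4+30+20 = 133
Base - P1 - P2 - P3 - P5 - P4 - P6 - Base: 8+21+30+37+26+4+10 = 136
Base - P1 - P2 - P3 - P5 - P6 - P4 - Base: 8+21+30+37+30+4+6 = 136
Base - P1 - P2 - P3 - P6 - P4 - P5 - Base: 8+21+30+24+4+26+20 = 133
Base - P1 - P2 - P3 - P6 - P5 - P4 - Base: 8+21+30+24+30+26+6 = 145
Base - P1 - P2 - P4 - P3 - P5 - P6 - Base: 8+21+19+20+37+30+10 = 145
Base - P1 - P2 - P4 - P3 - P6 - P5 - Base: 8+21+19+20+24+30+20 = 142
… (352 more)
Base - P1 - P3 - P4 - P6 - P2 - P5 - Base: 8+9+20+4+23+32+20 = 116  ← best
The minimum is 116.
One optimal route: Base → P1 → P3 → P4 → P6 → P2 → P5 → Base (or its reverse).

116 m — the shortest possible round trip.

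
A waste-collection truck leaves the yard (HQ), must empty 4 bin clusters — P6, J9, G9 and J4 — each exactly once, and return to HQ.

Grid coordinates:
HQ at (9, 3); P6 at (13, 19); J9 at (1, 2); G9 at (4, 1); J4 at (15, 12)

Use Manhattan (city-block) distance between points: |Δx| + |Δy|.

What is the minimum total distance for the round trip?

With 4 stops there are 4!/2 = 12 distinct round trips (a route and its reverse cost the same).
HQ→P6→J9→G9→J4→HQ: 20+29+4+22+15 = 90
HQ→P6→J9→J4→G9→HQ: 20+29+24+22+7 = 102
HQ→P6→G9→J9→J4→HQ: 20+27+4+24+15 = 90
HQ→P6→G9→J4→J9→HQ: 20+27+22+24+9 = 102
HQ→P6→J4→J9→G9→HQ: 20+9+24+4+7 = 64
HQ→P6→J4→G9→J9→HQ: 20+9+22+4+9 = 64
HQ→J9→P6→G9→J4→HQ: 9+29+27+22+15 = 102
HQ→J9→P6→J4→G9→HQ: 9+29+9+22+7 = 76
HQ→J9→G9→P6→J4→HQ: 9+4+27+9+15 = 64
HQ→J9→J4→P6→G9→HQ: 9+24+9+27+7 = 76
HQ→G9→P6→J9→J4→HQ: 7+27+29+24+15 = 102
HQ→G9→J9→P6→J4→HQ: 7+4+29+9+15 = 64
The minimum is 64.
One optimal route: HQ → P6 → J4 → J9 → G9 → HQ (or its reverse).

64 — the shortest possible round trip.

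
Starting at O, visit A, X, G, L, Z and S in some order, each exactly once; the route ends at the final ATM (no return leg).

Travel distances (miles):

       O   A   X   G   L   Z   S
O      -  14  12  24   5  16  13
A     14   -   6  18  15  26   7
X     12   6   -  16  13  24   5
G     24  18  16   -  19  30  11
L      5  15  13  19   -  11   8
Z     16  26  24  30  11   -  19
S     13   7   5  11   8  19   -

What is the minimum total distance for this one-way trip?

There are 6! = 720 possible orderings.
O→A→X→G→L→Z→S: 14+6+16+19+11+19 = 85
O→A→X→G→L→S→Z: 14+6+16+19+8+19 = 82
O→A→X→G→Z→L→S: 14+6+16+30+11+8 = 85
O→A→X→G→Z→S→L: 14+6+16+30+19+8 = 93
O→A→X→G→S→L→Z: 14+6+16+11+8+11 = 66
O→A→X→G→S→Z→L: 14+6+16+11+19+11 = 77
O→A→X→L→G→Z→S: 14+6+13+19+30+19 = 101
O→A→X→L→G→S→Z: 14+6+13+19+11+19 = 82
… (712 more)
O→L→Z→A→X→S→G: 5+11+26+6+5+11 = 64  ← best
The minimum is 64.
One shortest path: O → L → Z → A → X → S → G.

Shortest open route: 64 miles.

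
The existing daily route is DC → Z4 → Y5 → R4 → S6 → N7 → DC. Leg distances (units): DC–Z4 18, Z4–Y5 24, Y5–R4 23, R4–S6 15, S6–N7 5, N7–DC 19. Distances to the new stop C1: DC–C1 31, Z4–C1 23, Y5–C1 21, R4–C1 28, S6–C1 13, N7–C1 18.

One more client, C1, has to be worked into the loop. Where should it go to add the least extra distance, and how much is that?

Insertion cost between consecutive stops i–j is d(i,C1) + d(C1,j) − d(i,j):
  between DC and Z4: 31 + 23 − 18 = 36
  between Z4 and Y5: 23 + 21 − 24 = 20
  between Y5 and R4: 21 + 28 − 23 = 26
  between R4 and S6: 28 + 13 − 15 = 26
  between S6 and N7: 13 + 18 − 5 = 26
  between N7 and DC: 18 + 31 − 19 = 30
Cheapest insertion is between Z4 and Y5, adding 20.
New total = 104 + 20 = 124.

+20 — insert C1 between Z4 and Y5.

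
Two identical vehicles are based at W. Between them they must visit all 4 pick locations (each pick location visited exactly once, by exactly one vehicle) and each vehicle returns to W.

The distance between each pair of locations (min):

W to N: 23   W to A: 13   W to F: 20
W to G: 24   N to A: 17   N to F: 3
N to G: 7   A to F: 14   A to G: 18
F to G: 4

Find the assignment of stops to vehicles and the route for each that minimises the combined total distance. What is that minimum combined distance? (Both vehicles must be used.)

There are 2^3 − 1 = 7 ways to divide the 4 stops into two non-empty groups. For each, the best each vehicle can do is its own shortest tour through its group:
  {N} + {A, F, G}: 46 + 55 = 101
  {A} + {N, F, G}: 26 + 54 = 80
  {N, A} + {F, G}: 53 + 48 = 101
  {F} + {N, A, G}: 40 + 61 = 101
  {N, F} + {A, G}: 46 + 55 = 101
  {A, F} + {N, G}: 47 + 54 = 101
  … (7 splits in total)
Best: vehicle 1 W → A → W = 26; vehicle 2 W → N → F → G → W = 54; combined 80.

80 min — the smallest possible combined total.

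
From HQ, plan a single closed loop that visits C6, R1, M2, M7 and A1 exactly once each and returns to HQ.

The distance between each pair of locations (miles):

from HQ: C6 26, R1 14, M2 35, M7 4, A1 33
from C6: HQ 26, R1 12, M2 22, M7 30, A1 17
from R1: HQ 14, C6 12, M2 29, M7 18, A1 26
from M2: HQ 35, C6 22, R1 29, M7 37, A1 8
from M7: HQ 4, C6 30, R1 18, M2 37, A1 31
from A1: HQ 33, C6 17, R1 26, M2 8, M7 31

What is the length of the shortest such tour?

Minimum total distance: 91 miles.

With 5 stops there are 5!/2 = 60 distinct round trips (a route and its reverse cost the same).
HQ-C6-R1-M2-M7-A1-HQ: 26+12+29+37+31+33 = 168
HQ-C6-R1-M2-A1-M7-HQ: 26+12+29+8+31+4 = 110
HQ-C6-R1-M7-M2-A1-HQ: 26+12+18+37+8+33 = 134
HQ-C6-R1-M7-A1-M2-HQ: 26+12+18+31+8+35 = 130
HQ-C6-R1-A1-M2-M7-HQ: 26+12+26+8+37+4 = 113
HQ-C6-R1-A1-M7-M2-HQ: 26+12+26+31+37+35 = 167
HQ-C6-M2-R1-M7-A1-HQ: 26+22+29+18+31+33 = 159
HQ-C6-M2-R1-A1-M7-HQ: 26+22+29+26+31+4 = 138
HQ-C6-M2-M7-R1-A1-HQ: 26+22+37+18+26+33 = 162
HQ-C6-M2-M7-A1-R1-HQ: 26+22+37+31+26+14 = 156
HQ-C6-M2-A1-R1-M7-HQ: 26+22+8+26+18+4 = 104
HQ-C6-M2-A1-M7-R1-HQ: 26+22+8+31+18+14 = 119
HQ-C6-M7-R1-M2-A1-HQ: 26+30+18+29+8+33 = 144
HQ-C6-M7-R1-A1-M2-HQ: 26+30+18+26+8+35 = 143
… (46 more)
HQ-R1-C6-M2-A1-M7-HQ: 14+12+22+8+31+4 = 91  ← best
The minimum is 91.
One optimal route: HQ → R1 → C6 → M2 → A1 → M7 → HQ (or its reverse).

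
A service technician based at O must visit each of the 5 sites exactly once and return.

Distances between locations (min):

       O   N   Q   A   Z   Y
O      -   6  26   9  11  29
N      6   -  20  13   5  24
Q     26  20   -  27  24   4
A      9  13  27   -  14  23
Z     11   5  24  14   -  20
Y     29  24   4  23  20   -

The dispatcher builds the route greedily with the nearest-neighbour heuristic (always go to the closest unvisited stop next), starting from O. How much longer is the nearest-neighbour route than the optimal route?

From O: N=6, A=9, Z=11, Q=26, Y=29 → choose N (6).
From N: Z=5, A=13, Q=20, Y=24 → choose Z (5).
From Z: A=14, Y=20, Q=24 → choose A (14).
From A: Y=23, Q=27 → choose Y (23).
From Y: Q=4 → choose Q (4).
NN route O → N → Z → A → Y → Q → O costs 78.
Optimal: O → N → Z → Q → Y → A → O costs 71 (by enumerating all 60 distinct tours).
Excess = 78 − 71 = 7.

7 min longer than the optimal tour.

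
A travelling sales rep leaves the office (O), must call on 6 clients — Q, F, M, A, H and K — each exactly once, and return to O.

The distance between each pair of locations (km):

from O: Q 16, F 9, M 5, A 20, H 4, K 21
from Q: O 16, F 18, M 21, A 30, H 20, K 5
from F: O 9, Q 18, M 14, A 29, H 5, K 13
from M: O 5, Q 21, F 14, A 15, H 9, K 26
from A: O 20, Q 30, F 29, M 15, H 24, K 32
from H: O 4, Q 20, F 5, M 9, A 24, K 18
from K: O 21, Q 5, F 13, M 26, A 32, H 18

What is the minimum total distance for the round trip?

With 6 stops there are 6!/2 = 360 distinct round trips (a route and its reverse cost the same).
O → Q → F → M → A → H → K → O: 16+18+14+15+24+18+21 = 126
O → Q → F → M → A → K → H → O: 16+18+14+15+32+18+4 = 117
O → Q → F → M → H → A → K → O: 16+18+14+9+24+32+21 = 134
O → Q → F → M → H → K → A → O: 16+18+14+9+18+32+20 = 127
O → Q → F → M → K → A → H → O: 16+18+14+26+32+24+4 = 134
O → Q → F → M → K → H → A → O: 16+18+14+26+18+24+20 = 136
O → Q → F → A → M → H → K → O: 16+18+29+15+9+18+21 = 126
O → Q → F → A → M → K → H → O: 16+18+29+15+26+18+4 = 126
… (352 more)
O → M → A → Q → K → F → H → O: 5+15+30+5+13+5+4 = 77  ← best
The minimum is 77.
One optimal route: O → M → A → Q → K → F → H → O (or its reverse).

Minimum total distance: 77 km.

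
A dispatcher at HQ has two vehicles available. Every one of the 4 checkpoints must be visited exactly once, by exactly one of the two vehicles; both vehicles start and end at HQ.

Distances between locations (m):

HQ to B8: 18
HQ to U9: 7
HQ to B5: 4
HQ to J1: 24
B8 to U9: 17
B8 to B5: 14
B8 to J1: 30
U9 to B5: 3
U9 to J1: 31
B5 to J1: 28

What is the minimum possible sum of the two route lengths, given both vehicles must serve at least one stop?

Try each way of splitting the stops between the two vehicles (each non-empty) and, for each split, find the best tour for each vehicle:
  {B8} + {U9, B5, J1}: 36 + 62 = 98
  {U9} + {B8, B5, J1}: 14 + 72 = 86
  {B8, U9} + {B5, J1}: 42 + 56 = 98
  {B5} + {B8, U9, J1}: 8 + 78 = 86
  {B8, B5} + {U9, J1}: 36 + 62 = 98
  {U9, B5} + {B8, J1}: 14 + 72 = 86
  … (7 splits in total)
Best: vehicle 1 HQ → U9 → HQ = 14; vehicle 2 HQ → B5 → B8 → J1 → HQ = 72; combined 86.

86 m — the smallest possible combined total.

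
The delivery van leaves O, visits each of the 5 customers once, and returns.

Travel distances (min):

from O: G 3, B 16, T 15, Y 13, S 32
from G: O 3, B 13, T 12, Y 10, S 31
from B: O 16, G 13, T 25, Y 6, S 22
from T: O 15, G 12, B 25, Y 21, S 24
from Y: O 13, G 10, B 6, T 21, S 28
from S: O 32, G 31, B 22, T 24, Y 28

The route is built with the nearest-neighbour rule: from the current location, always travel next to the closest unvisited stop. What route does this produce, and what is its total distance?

Total distance 80 min via the nearest-neighbour route O → G → Y → B → S → T → O.

O → [G:3 / Y:13 / T:15 / B:16 / S:32] → G (3)
G → [Y:10 / T:12 / B:13 / S:31] → Y (10)
Y → [B:6 / T:21 / S:28] → B (6)
B → [S:22 / T:25] → S (22)
S → [T:24] → T (24)
Return T→O: 15.
Total = 3 + 10 + 6 + 22 + 24 + 15 = 80.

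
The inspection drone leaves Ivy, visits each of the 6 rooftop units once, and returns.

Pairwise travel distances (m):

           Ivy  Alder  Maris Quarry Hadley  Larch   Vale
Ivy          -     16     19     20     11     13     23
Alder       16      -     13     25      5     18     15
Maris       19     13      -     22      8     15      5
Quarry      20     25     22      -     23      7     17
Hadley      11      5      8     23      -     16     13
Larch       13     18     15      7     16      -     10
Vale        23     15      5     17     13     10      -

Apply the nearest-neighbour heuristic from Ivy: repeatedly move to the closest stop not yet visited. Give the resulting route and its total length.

Ivy → [Hadley:11 / Larch:13 / Alder:16 / Maris:19 / Quarry:20 / Vale:23] → Hadley (11)
Hadley → [Alder:5 / Maris:8 / Vale:13 / Larch:16 / Quarry:23] → Alder (5)
Alder → [Maris:13 / Vale:15 / Larch:18 / Quarry:25] → Maris (13)
Maris → [Vale:5 / Larch:15 / Quarry:22] → Vale (5)
Vale → [Larch:10 / Quarry:17] → Larch (10)
Larch → [Quarry:7] → Quarry (7)
Return Quarry→Ivy: 20.
Total = 11 + 5 + 13 + 5 + 10 + 7 + 20 = 71.

71 m along Ivy → Hadley → Alder → Maris → Vale → Larch → Quarry → Ivy.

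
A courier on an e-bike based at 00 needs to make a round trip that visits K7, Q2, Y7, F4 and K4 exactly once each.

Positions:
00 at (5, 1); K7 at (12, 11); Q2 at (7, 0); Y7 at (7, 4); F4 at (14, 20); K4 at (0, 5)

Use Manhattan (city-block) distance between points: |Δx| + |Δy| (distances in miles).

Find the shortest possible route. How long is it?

Shortest round trip = 68 miles.

With 5 stops there are 5!/2 = 60 distinct round trips (a route and its reverse cost the same).
00→K7→Q2→Y7→F4→K4→00: 17+16+4+23+29+9 = 98
00→K7→Q2→Y7→K4→F4→00: 17+16+4+8+29+28 = 102
00→K7→Q2→F4→Y7→K4→00: 17+16+27+23+8+9 = 100
00→K7→Q2→F4→K4→Y7→00: 17+16+27+29+8+5 = 102
00→K7→Q2→K4→Y7→F4→00: 17+16+12+8+23+28 = 104
00→K7→Q2→K4→F4→Y7→00: 17+16+12+29+23+5 = 102
00→K7→Y7→Q2→F4→K4→00: 17+12+4+27+29+9 = 98
00→K7→Y7→Q2→K4→F4→00: 17+12+4+12+29+28 = 102
00→K7→Y7→F4→Q2→K4→00: 17+12+23+27+12+9 = 100
00→K7→Y7→F4→K4→Q2→00: 17+12+23+29+12+3 = 96
00→K7→Y7→K4→Q2→F4→00: 17+12+8+12+27+28 = 104
00→K7→Y7→K4→F4→Q2→00: 17+12+8+29+27+3 = 96
00→K7→F4→Q2→Y7→K4→00: 17+11+27+4+8+9 = 76
00→K7→F4→Q2→K4→Y7→00: 17+11+27+12+8+5 = 80
… (46 more)
00→Q2→Y7→K7→F4→K4→00: 3+4+12+11+29+9 = 68  ← best
The minimum is 68.
One optimal route: 00 → Q2 → Y7 → K7 → F4 → K4 → 00 (or its reverse).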